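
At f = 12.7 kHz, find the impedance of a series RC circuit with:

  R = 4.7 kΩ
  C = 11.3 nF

Step 1 — Angular frequency: ω = 2π·f = 2π·1.27e+04 = 7.98e+04 rad/s.
Step 2 — Component impedances:
  R: Z = R = 4700 Ω
  C: Z = 1/(jωC) = -j/(ω·C) = 0 - j1109 Ω
Step 3 — Series combination: Z_total = R + C = 4700 - j1109 Ω = 4829∠-13.3° Ω.

Z = 4700 - j1109 Ω = 4829∠-13.3° Ω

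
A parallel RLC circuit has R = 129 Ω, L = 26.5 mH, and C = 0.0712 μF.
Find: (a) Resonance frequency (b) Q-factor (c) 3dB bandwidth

Step 1 — Resonance: ω₀ = 1/√(LC) = 1/√(0.0265·7.12e-08) = 2.302e+04 rad/s.
Step 2 — f₀ = ω₀/(2π) = 3664 Hz.
Step 3 — Parallel Q: Q = R/(ω₀L) = 129/(2.302e+04·0.0265) = 0.2114.
Step 4 — Bandwidth: Δω = ω₀/Q = 1.089e+05 rad/s; BW = Δω/(2π) = 1.733e+04 Hz.

(a) f₀ = 3664 Hz  (b) Q = 0.2114  (c) BW = 1.733e+04 Hz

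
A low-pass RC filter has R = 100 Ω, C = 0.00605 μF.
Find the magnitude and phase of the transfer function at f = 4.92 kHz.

Step 1 — Angular frequency: ω = 2π·4920 = 3.091e+04 rad/s.
Step 2 — Transfer function: H(jω) = 1/(1 + jωRC).
Step 3 — Denominator: 1 + jωRC = 1 + j·3.091e+04·100·6.05e-09 = 1 + j0.0187.
Step 4 — H = 0.9997 - j0.0187.
Step 5 — Magnitude: |H| = 0.9998 (-0.0 dB); phase: φ = -1.1°.

|H| = 0.9998 (-0.0 dB), φ = -1.1°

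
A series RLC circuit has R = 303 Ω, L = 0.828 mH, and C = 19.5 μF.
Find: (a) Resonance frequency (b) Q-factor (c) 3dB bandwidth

Step 1 — Resonance: ω₀ = 1/√(LC) = 1/√(0.000828·1.95e-05) = 7870 rad/s.
Step 2 — f₀ = ω₀/(2π) = 1253 Hz.
Step 3 — Series Q: Q = ω₀L/R = 7870·0.000828/303 = 0.02151.
Step 4 — Bandwidth: Δω = ω₀/Q = 3.659e+05 rad/s; BW = Δω/(2π) = 5.824e+04 Hz.

(a) f₀ = 1253 Hz  (b) Q = 0.02151  (c) BW = 5.824e+04 Hz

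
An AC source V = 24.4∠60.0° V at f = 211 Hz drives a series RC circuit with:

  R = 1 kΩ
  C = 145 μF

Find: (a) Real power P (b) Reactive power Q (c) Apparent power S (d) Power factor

Step 1 — Angular frequency: ω = 2π·f = 2π·211 = 1326 rad/s.
Step 2 — Component impedances:
  R: Z = R = 1000 Ω
  C: Z = 1/(jωC) = -j/(ω·C) = 0 - j5.202 Ω
Step 3 — Series combination: Z_total = R + C = 1000 - j5.202 Ω = 1000∠-0.3° Ω.
Step 4 — Source phasor: V = 24.4∠60.0° V = 12.2 + j21.13 V.
Step 5 — Current: I = V / Z = 0.01209 + j0.02119 A = 0.0244∠60.3° A.
Step 6 — Complex power: S = V·I* = 0.5953 - j0.003097 VA.
Step 7 — Real power: P = Re(S) = 0.5953 W.
Step 8 — Reactive power: Q = Im(S) = -0.003097 VAR.
Step 9 — Apparent power: |S| = 0.5954 VA.
Step 10 — Power factor: PF = P/|S| = 1 (leading).

(a) P = 0.5953 W  (b) Q = -0.003097 VAR  (c) S = 0.5954 VA  (d) PF = 1 (leading)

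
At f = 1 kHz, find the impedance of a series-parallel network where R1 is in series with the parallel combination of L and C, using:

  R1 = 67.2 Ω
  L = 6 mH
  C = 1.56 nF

Step 1 — Angular frequency: ω = 2π·f = 2π·1000 = 6283 rad/s.
Step 2 — Component impedances:
  R1: Z = R = 67.2 Ω
  L: Z = jωL = j·6283·0.006 = 0 + j37.7 Ω
  C: Z = 1/(jωC) = -j/(ω·C) = 0 - j1.02e+05 Ω
Step 3 — Parallel branch: L || C = 1/(1/L + 1/C) = 0 + j37.71 Ω.
Step 4 — Series with R1: Z_total = R1 + (L || C) = 67.2 + j37.71 Ω = 77.06∠29.3° Ω.

Z = 67.2 + j37.71 Ω = 77.06∠29.3° Ω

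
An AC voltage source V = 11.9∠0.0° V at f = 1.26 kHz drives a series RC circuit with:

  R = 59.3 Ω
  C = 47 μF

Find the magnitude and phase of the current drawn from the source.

Step 1 — Angular frequency: ω = 2π·f = 2π·1260 = 7917 rad/s.
Step 2 — Component impedances:
  R: Z = R = 59.3 Ω
  C: Z = 1/(jωC) = -j/(ω·C) = 0 - j2.688 Ω
Step 3 — Series combination: Z_total = R + C = 59.3 - j2.688 Ω = 59.36∠-2.6° Ω.
Step 4 — Source phasor: V = 11.9∠0.0° V = 11.9 V.
Step 5 — Ohm's law: I = V / Z_total = (11.9) / (59.3 - j2.688) = 0.2003 + j0.009076 A.
Step 6 — Convert to polar: |I| = 0.2005 A, ∠I = 2.6°.

I = 0.2005∠2.6° A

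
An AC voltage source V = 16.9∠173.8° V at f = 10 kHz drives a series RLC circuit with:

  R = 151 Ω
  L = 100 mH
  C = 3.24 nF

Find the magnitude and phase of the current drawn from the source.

Step 1 — Angular frequency: ω = 2π·f = 2π·1e+04 = 6.283e+04 rad/s.
Step 2 — Component impedances:
  R: Z = R = 151 Ω
  L: Z = jωL = j·6.283e+04·0.1 = 0 + j6283 Ω
  C: Z = 1/(jωC) = -j/(ω·C) = 0 - j4912 Ω
Step 3 — Series combination: Z_total = R + L + C = 151 + j1371 Ω = 1379∠83.7° Ω.
Step 4 — Source phasor: V = 16.9∠173.8° V = -16.8 + j1.825 V.
Step 5 — Ohm's law: I = V / Z_total = (-16.8 + j1.825) / (151 + j1371) = -1.821e-05 + j0.01225 A.
Step 6 — Convert to polar: |I| = 0.01225 A, ∠I = 90.1°.

I = 0.01225∠90.1° A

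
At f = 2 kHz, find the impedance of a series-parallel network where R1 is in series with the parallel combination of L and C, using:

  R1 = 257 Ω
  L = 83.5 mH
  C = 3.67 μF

Step 1 — Angular frequency: ω = 2π·f = 2π·2000 = 1.257e+04 rad/s.
Step 2 — Component impedances:
  R1: Z = R = 257 Ω
  L: Z = jωL = j·1.257e+04·0.0835 = 0 + j1049 Ω
  C: Z = 1/(jωC) = -j/(ω·C) = 0 - j21.68 Ω
Step 3 — Parallel branch: L || C = 1/(1/L + 1/C) = 0 - j22.14 Ω.
Step 4 — Series with R1: Z_total = R1 + (L || C) = 257 - j22.14 Ω = 258∠-4.9° Ω.

Z = 257 - j22.14 Ω = 258∠-4.9° Ω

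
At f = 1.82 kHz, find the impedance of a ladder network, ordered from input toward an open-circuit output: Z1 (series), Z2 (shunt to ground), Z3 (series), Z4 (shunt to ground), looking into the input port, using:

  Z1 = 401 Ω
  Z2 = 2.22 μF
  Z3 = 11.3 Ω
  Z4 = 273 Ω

Step 1 — Angular frequency: ω = 2π·f = 2π·1820 = 1.144e+04 rad/s.
Step 2 — Component impedances:
  Z1: Z = R = 401 Ω
  Z2: Z = 1/(jωC) = -j/(ω·C) = 0 - j39.39 Ω
  Z3: Z = R = 11.3 Ω
  Z4: Z = R = 273 Ω
Step 3 — Ladder network (open output): work backward from the far end, alternating series and parallel combinations. Z_in = 406.4 - j38.65 Ω = 408.2∠-5.4° Ω.

Z = 406.4 - j38.65 Ω = 408.2∠-5.4° Ω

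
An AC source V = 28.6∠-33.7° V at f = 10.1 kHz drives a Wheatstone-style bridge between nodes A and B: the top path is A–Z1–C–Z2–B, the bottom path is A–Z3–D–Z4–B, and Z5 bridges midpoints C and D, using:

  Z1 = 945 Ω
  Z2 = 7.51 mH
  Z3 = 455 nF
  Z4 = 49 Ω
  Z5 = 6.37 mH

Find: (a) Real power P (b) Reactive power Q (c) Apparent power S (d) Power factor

Step 1 — Angular frequency: ω = 2π·f = 2π·1.01e+04 = 6.346e+04 rad/s.
Step 2 — Component impedances:
  Z1: Z = R = 945 Ω
  Z2: Z = jωL = j·6.346e+04·0.00751 = 0 + j476.6 Ω
  Z3: Z = 1/(jωC) = -j/(ω·C) = 0 - j34.63 Ω
  Z4: Z = R = 49 Ω
  Z5: Z = jωL = j·6.346e+04·0.00637 = 0 + j404.2 Ω
Step 3 — Bridge requires nodal analysis (the Z5 bridge couples midpoints C and D, so the two paths cannot be reduced to a simple series/parallel combination). Setting node B to ground and injecting 1 A at node A, the 3-node admittance system at A, C, D solves to V_A = Z_AB = 49.76 - j30.52 Ω = 58.37∠-31.5° Ω.
Step 4 — Source phasor: V = 28.6∠-33.7° V = 23.79 - j15.87 V.
Step 5 — Current: I = V / Z = 0.4896 - j0.01858 A = 0.4899∠-2.2° A.
Step 6 — Complex power: S = V·I* = 11.94 - j7.327 VA.
Step 7 — Real power: P = Re(S) = 11.94 W.
Step 8 — Reactive power: Q = Im(S) = -7.327 VAR.
Step 9 — Apparent power: |S| = 14.01 VA.
Step 10 — Power factor: PF = P/|S| = 0.8524 (leading).

(a) P = 11.94 W  (b) Q = -7.327 VAR  (c) S = 14.01 VA  (d) PF = 0.8524 (leading)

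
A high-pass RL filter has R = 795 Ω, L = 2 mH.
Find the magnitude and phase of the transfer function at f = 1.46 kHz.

Step 1 — Angular frequency: ω = 2π·1460 = 9173 rad/s.
Step 2 — Transfer function: H(jω) = jωL/(R + jωL).
Step 3 — Numerator jωL = j·18.35; denominator R + jωL = 795 + j18.35.
Step 4 — H = 0.0005323 + j0.02307.
Step 5 — Magnitude: |H| = 0.02307 (-32.7 dB); phase: φ = 88.7°.

|H| = 0.02307 (-32.7 dB), φ = 88.7°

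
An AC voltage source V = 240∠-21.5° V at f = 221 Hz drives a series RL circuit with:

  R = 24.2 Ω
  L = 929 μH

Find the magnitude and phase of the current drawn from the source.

Step 1 — Angular frequency: ω = 2π·f = 2π·221 = 1389 rad/s.
Step 2 — Component impedances:
  R: Z = R = 24.2 Ω
  L: Z = jωL = j·1389·0.000929 = 0 + j1.29 Ω
Step 3 — Series combination: Z_total = R + L = 24.2 + j1.29 Ω = 24.23∠3.1° Ω.
Step 4 — Source phasor: V = 240∠-21.5° V = 223.3 - j87.96 V.
Step 5 — Ohm's law: I = V / Z_total = (223.3 - j87.96) / (24.2 + j1.29) = 9.008 - j4.115 A.
Step 6 — Convert to polar: |I| = 9.903 A, ∠I = -24.6°.

I = 9.903∠-24.6° A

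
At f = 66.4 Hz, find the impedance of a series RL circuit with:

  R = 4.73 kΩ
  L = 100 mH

Step 1 — Angular frequency: ω = 2π·f = 2π·66.4 = 417.2 rad/s.
Step 2 — Component impedances:
  R: Z = R = 4730 Ω
  L: Z = jωL = j·417.2·0.1 = 0 + j41.72 Ω
Step 3 — Series combination: Z_total = R + L = 4730 + j41.72 Ω = 4730∠0.5° Ω.

Z = 4730 + j41.72 Ω = 4730∠0.5° Ω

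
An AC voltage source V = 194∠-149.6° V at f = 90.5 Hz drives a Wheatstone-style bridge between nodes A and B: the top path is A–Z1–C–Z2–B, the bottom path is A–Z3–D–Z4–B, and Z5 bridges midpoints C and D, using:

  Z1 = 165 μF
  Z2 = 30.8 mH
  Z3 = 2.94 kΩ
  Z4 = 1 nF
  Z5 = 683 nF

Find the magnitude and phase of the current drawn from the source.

Step 1 — Angular frequency: ω = 2π·f = 2π·90.5 = 568.6 rad/s.
Step 2 — Component impedances:
  Z1: Z = 1/(jωC) = -j/(ω·C) = 0 - j10.66 Ω
  Z2: Z = jωL = j·568.6·0.0308 = 0 + j17.51 Ω
  Z3: Z = R = 2940 Ω
  Z4: Z = 1/(jωC) = -j/(ω·C) = 0 - j1.759e+06 Ω
  Z5: Z = 1/(jωC) = -j/(ω·C) = 0 - j2575 Ω
Step 3 — Bridge requires nodal analysis (the Z5 bridge couples midpoints C and D, so the two paths cannot be reduced to a simple series/parallel combination). Setting node B to ground and injecting 1 A at node A, the 3-node admittance system at A, C, D solves to V_A = Z_AB = 0.02171 + j6.875 Ω = 6.875∠89.8° Ω.
Step 4 — Source phasor: V = 194∠-149.6° V = -167.3 - j98.17 V.
Step 5 — Ohm's law: I = V / Z_total = (-167.3 - j98.17) / (0.02171 + j6.875) = -14.36 + j24.29 A.
Step 6 — Convert to polar: |I| = 28.22 A, ∠I = 120.6°.

I = 28.22∠120.6° A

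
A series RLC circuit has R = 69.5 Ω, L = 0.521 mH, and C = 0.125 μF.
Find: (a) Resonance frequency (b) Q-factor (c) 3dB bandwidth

Step 1 — Resonance condition Im(Z)=0 gives ω₀ = 1/√(LC).
Step 2 — ω₀ = 1/√(0.000521·1.25e-07) = 1.239e+05 rad/s.
Step 3 — f₀ = ω₀/(2π) = 1.972e+04 Hz.
Step 4 — Series Q: Q = ω₀L/R = 1.239e+05·0.000521/69.5 = 0.9289.
Step 5 — 3dB bandwidth: Δω = ω₀/Q = 1.334e+05 rad/s; BW = Δω/(2π) = 2.123e+04 Hz.

(a) f₀ = 1.972e+04 Hz  (b) Q = 0.9289  (c) BW = 2.123e+04 Hz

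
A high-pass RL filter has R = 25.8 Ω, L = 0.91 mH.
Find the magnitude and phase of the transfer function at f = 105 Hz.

Step 1 — Angular frequency: ω = 2π·105 = 659.7 rad/s.
Step 2 — Transfer function: H(jω) = jωL/(R + jωL).
Step 3 — Numerator jωL = j·0.6004; denominator R + jωL = 25.8 + j0.6004.
Step 4 — H = 0.0005412 + j0.02326.
Step 5 — Magnitude: |H| = 0.02326 (-32.7 dB); phase: φ = 88.7°.

|H| = 0.02326 (-32.7 dB), φ = 88.7°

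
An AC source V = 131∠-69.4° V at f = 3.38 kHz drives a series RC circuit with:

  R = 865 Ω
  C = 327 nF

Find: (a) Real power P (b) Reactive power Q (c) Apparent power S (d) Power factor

Step 1 — Angular frequency: ω = 2π·f = 2π·3380 = 2.124e+04 rad/s.
Step 2 — Component impedances:
  R: Z = R = 865 Ω
  C: Z = 1/(jωC) = -j/(ω·C) = 0 - j144 Ω
Step 3 — Series combination: Z_total = R + C = 865 - j144 Ω = 876.9∠-9.5° Ω.
Step 4 — Source phasor: V = 131∠-69.4° V = 46.09 - j122.6 V.
Step 5 — Current: I = V / Z = 0.07481 - j0.1293 A = 0.1494∠-59.9° A.
Step 6 — Complex power: S = V·I* = 19.3 - j3.214 VA.
Step 7 — Real power: P = Re(S) = 19.3 W.
Step 8 — Reactive power: Q = Im(S) = -3.214 VAR.
Step 9 — Apparent power: |S| = 19.57 VA.
Step 10 — Power factor: PF = P/|S| = 0.9864 (leading).

(a) P = 19.3 W  (b) Q = -3.214 VAR  (c) S = 19.57 VA  (d) PF = 0.9864 (leading)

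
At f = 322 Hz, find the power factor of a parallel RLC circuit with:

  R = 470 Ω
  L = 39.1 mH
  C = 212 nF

Step 1 — Angular frequency: ω = 2π·f = 2π·322 = 2023 rad/s.
Step 2 — Component impedances:
  R: Z = R = 470 Ω
  L: Z = jωL = j·2023·0.0391 = 0 + j79.11 Ω
  C: Z = 1/(jωC) = -j/(ω·C) = 0 - j2331 Ω
Step 3 — Parallel combination: 1/Z_total = 1/R + 1/L + 1/C; Z_total = 13.85 + j79.47 Ω = 80.67∠80.1° Ω.
Step 4 — Power factor: PF = cos(φ) = Re(Z)/|Z| = 13.846/80.67 = 0.1716.
Step 5 — Type: Im(Z) = 79.47 ⇒ lagging (phase φ = 80.1°).

PF = 0.1716 (lagging, φ = 80.1°)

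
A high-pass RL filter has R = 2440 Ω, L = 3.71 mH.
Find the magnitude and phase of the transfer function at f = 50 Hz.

Step 1 — Angular frequency: ω = 2π·50 = 314.2 rad/s.
Step 2 — Transfer function: H(jω) = jωL/(R + jωL).
Step 3 — Numerator jωL = j·1.166; denominator R + jωL = 2440 + j1.166.
Step 4 — H = 2.282e-07 + j0.0004777.
Step 5 — Magnitude: |H| = 0.0004777 (-66.4 dB); phase: φ = 90.0°.

|H| = 0.0004777 (-66.4 dB), φ = 90.0°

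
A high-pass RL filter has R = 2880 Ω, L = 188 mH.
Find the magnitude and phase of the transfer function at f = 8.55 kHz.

Step 1 — Angular frequency: ω = 2π·8550 = 5.372e+04 rad/s.
Step 2 — Transfer function: H(jω) = jωL/(R + jωL).
Step 3 — Numerator jωL = j·1.01e+04; denominator R + jωL = 2880 + j1.01e+04.
Step 4 — H = 0.9248 + j0.2637.
Step 5 — Magnitude: |H| = 0.9617 (-0.3 dB); phase: φ = 15.9°.

|H| = 0.9617 (-0.3 dB), φ = 15.9°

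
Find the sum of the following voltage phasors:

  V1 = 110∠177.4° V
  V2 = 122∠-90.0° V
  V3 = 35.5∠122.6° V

Step 1 — Convert each phasor to rectangular form:
  V1 = 110·(cos(177.4°) + j·sin(177.4°)) = -109.9 + j4.99 V
  V2 = 122·(cos(-90.0°) + j·sin(-90.0°)) = 0 - j122 V
  V3 = 35.5·(cos(122.6°) + j·sin(122.6°)) = -19.13 + j29.91 V
Step 2 — Sum components: V_total = -129 - j87.1 V.
Step 3 — Convert to polar: |V_total| = 155.7 V, ∠V_total = -146.0°.

V_total = 155.7∠-146.0° V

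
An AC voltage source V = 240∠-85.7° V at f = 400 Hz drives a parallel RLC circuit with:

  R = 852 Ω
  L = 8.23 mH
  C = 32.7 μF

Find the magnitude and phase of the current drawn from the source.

Step 1 — Angular frequency: ω = 2π·f = 2π·400 = 2513 rad/s.
Step 2 — Component impedances:
  R: Z = R = 852 Ω
  L: Z = jωL = j·2513·0.00823 = 0 + j20.68 Ω
  C: Z = 1/(jωC) = -j/(ω·C) = 0 - j12.17 Ω
Step 3 — Parallel combination: 1/Z_total = 1/R + 1/L + 1/C; Z_total = 1.024 - j29.52 Ω = 29.53∠-88.0° Ω.
Step 4 — Source phasor: V = 240∠-85.7° V = 17.99 - j239.3 V.
Step 5 — Ohm's law: I = V / Z_total = (17.99 - j239.3) / (1.024 - j29.52) = 8.119 + j0.328 A.
Step 6 — Convert to polar: |I| = 8.126 A, ∠I = 2.3°.

I = 8.126∠2.3° A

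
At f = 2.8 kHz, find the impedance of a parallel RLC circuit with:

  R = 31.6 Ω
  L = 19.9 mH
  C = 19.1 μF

Step 1 — Angular frequency: ω = 2π·f = 2π·2800 = 1.759e+04 rad/s.
Step 2 — Component impedances:
  R: Z = R = 31.6 Ω
  L: Z = jωL = j·1.759e+04·0.0199 = 0 + j350.1 Ω
  C: Z = 1/(jωC) = -j/(ω·C) = 0 - j2.976 Ω
Step 3 — Parallel combination: 1/Z_total = 1/R + 1/L + 1/C; Z_total = 0.2825 - j2.975 Ω = 2.988∠-84.6° Ω.

Z = 0.2825 - j2.975 Ω = 2.988∠-84.6° Ω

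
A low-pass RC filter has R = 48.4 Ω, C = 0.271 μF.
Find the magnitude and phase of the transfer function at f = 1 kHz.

Step 1 — Angular frequency: ω = 2π·1000 = 6283 rad/s.
Step 2 — Transfer function: H(jω) = 1/(1 + jωRC).
Step 3 — Denominator: 1 + jωRC = 1 + j·6283·48.4·2.71e-07 = 1 + j0.08241.
Step 4 — H = 0.9933 - j0.08186.
Step 5 — Magnitude: |H| = 0.9966 (-0.0 dB); phase: φ = -4.7°.

|H| = 0.9966 (-0.0 dB), φ = -4.7°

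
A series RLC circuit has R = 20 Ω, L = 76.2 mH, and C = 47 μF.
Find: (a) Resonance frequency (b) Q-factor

Step 1 — Resonance condition Im(Z)=0 gives ω₀ = 1/√(LC).
Step 2 — ω₀ = 1/√(0.0762·4.7e-05) = 528.4 rad/s.
Step 3 — f₀ = ω₀/(2π) = 84.1 Hz.
Step 4 — Series Q: Q = ω₀L/R = 528.4·0.0762/20 = 2.013.

(a) f₀ = 84.1 Hz  (b) Q = 2.013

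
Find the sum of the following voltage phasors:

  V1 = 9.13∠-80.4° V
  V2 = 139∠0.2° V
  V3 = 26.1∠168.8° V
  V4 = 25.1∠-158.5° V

Step 1 — Convert each phasor to rectangular form:
  V1 = 9.13·(cos(-80.4°) + j·sin(-80.4°)) = 1.523 - j9.002 V
  V2 = 139·(cos(0.2°) + j·sin(0.2°)) = 139 + j0.4852 V
  V3 = 26.1·(cos(168.8°) + j·sin(168.8°)) = -25.6 + j5.07 V
  V4 = 25.1·(cos(-158.5°) + j·sin(-158.5°)) = -23.35 - j9.199 V
Step 2 — Sum components: V_total = 91.57 - j12.65 V.
Step 3 — Convert to polar: |V_total| = 92.43 V, ∠V_total = -7.9°.

V_total = 92.43∠-7.9° V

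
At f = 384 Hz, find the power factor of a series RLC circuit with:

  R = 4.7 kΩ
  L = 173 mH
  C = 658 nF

Step 1 — Angular frequency: ω = 2π·f = 2π·384 = 2413 rad/s.
Step 2 — Component impedances:
  R: Z = R = 4700 Ω
  L: Z = jωL = j·2413·0.173 = 0 + j417.4 Ω
  C: Z = 1/(jωC) = -j/(ω·C) = 0 - j629.9 Ω
Step 3 — Series combination: Z_total = R + L + C = 4700 - j212.5 Ω = 4705∠-2.6° Ω.
Step 4 — Power factor: PF = cos(φ) = Re(Z)/|Z| = 4700/4704.8 = 0.999.
Step 5 — Type: Im(Z) = -212.5 ⇒ leading (phase φ = -2.6°).

PF = 0.999 (leading, φ = -2.6°)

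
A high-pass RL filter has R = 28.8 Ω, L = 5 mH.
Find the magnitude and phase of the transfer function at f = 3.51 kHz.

Step 1 — Angular frequency: ω = 2π·3510 = 2.205e+04 rad/s.
Step 2 — Transfer function: H(jω) = jωL/(R + jωL).
Step 3 — Numerator jωL = j·110.3; denominator R + jωL = 28.8 + j110.3.
Step 4 — H = 0.9361 + j0.2445.
Step 5 — Magnitude: |H| = 0.9675 (-0.3 dB); phase: φ = 14.6°.

|H| = 0.9675 (-0.3 dB), φ = 14.6°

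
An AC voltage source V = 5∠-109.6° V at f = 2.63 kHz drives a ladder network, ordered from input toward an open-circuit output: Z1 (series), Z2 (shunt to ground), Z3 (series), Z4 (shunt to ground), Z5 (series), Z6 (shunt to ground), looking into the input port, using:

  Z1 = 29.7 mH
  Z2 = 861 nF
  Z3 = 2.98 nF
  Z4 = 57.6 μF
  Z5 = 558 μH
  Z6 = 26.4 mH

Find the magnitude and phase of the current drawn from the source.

Step 1 — Angular frequency: ω = 2π·f = 2π·2630 = 1.652e+04 rad/s.
Step 2 — Component impedances:
  Z1: Z = jωL = j·1.652e+04·0.0297 = 0 + j490.8 Ω
  Z2: Z = 1/(jωC) = -j/(ω·C) = 0 - j70.28 Ω
  Z3: Z = 1/(jωC) = -j/(ω·C) = 0 - j2.031e+04 Ω
  Z4: Z = 1/(jωC) = -j/(ω·C) = 0 - j1.051 Ω
  Z5: Z = jωL = j·1.652e+04·0.000558 = 0 + j9.221 Ω
  Z6: Z = jωL = j·1.652e+04·0.0264 = 0 + j436.3 Ω
Step 3 — Ladder network (open output): work backward from the far end, alternating series and parallel combinations. Z_in = 0 + j420.7 Ω = 420.7∠90.0° Ω.
Step 4 — Source phasor: V = 5∠-109.6° V = -1.677 - j4.71 V.
Step 5 — Ohm's law: I = V / Z_total = (-1.677 - j4.71) / (0 + j420.7) = -0.0112 + j0.003986 A.
Step 6 — Convert to polar: |I| = 0.01188 A, ∠I = 160.4°.

I = 0.01188∠160.4° A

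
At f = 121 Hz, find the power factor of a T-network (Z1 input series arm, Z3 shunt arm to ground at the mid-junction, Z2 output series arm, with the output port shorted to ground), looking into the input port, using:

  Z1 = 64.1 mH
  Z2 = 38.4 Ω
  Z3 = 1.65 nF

Step 1 — Angular frequency: ω = 2π·f = 2π·121 = 760.3 rad/s.
Step 2 — Component impedances:
  Z1: Z = jωL = j·760.3·0.0641 = 0 + j48.73 Ω
  Z2: Z = R = 38.4 Ω
  Z3: Z = 1/(jωC) = -j/(ω·C) = 0 - j7.972e+05 Ω
Step 3 — With the output port shorted to ground, the output series arm Z2 runs from the junction to ground; the shunt arm Z3 also runs from the junction to ground. They appear in parallel: Z3 || Z2 = 38.4 - j0.00185 Ω.
Step 4 — Series with input arm Z1: Z_in = Z1 + (Z3 || Z2) = 38.4 + j48.73 Ω = 62.04∠51.8° Ω.
Step 5 — Power factor: PF = cos(φ) = Re(Z)/|Z| = 38.4/62.043 = 0.6189.
Step 6 — Type: Im(Z) = 48.73 ⇒ lagging (phase φ = 51.8°).

PF = 0.6189 (lagging, φ = 51.8°)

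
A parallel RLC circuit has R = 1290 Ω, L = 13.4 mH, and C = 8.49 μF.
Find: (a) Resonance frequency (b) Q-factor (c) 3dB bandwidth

Step 1 — Resonance: ω₀ = 1/√(LC) = 1/√(0.0134·8.49e-06) = 2965 rad/s.
Step 2 — f₀ = ω₀/(2π) = 471.9 Hz.
Step 3 — Parallel Q: Q = R/(ω₀L) = 1290/(2965·0.0134) = 32.47.
Step 4 — Bandwidth: Δω = ω₀/Q = 91.31 rad/s; BW = Δω/(2π) = 14.53 Hz.

(a) f₀ = 471.9 Hz  (b) Q = 32.47  (c) BW = 14.53 Hz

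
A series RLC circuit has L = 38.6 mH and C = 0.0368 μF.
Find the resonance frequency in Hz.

Step 1 — Resonance condition Im(Z)=0 gives ω₀ = 1/√(LC).
Step 2 — ω₀ = 1/√(0.0386·3.68e-08) = 2.653e+04 rad/s.
Step 3 — f₀ = ω₀/(2π) = 4223 Hz.

f₀ = 4223 Hz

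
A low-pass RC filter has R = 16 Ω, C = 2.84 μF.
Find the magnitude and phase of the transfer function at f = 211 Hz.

Step 1 — Angular frequency: ω = 2π·211 = 1326 rad/s.
Step 2 — Transfer function: H(jω) = 1/(1 + jωRC).
Step 3 — Denominator: 1 + jωRC = 1 + j·1326·16·2.84e-06 = 1 + j0.06024.
Step 4 — H = 0.9964 - j0.06002.
Step 5 — Magnitude: |H| = 0.9982 (-0.0 dB); phase: φ = -3.4°.

|H| = 0.9982 (-0.0 dB), φ = -3.4°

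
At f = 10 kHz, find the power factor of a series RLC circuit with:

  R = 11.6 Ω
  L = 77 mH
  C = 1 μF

Step 1 — Angular frequency: ω = 2π·f = 2π·1e+04 = 6.283e+04 rad/s.
Step 2 — Component impedances:
  R: Z = R = 11.6 Ω
  L: Z = jωL = j·6.283e+04·0.077 = 0 + j4838 Ω
  C: Z = 1/(jωC) = -j/(ω·C) = 0 - j15.92 Ω
Step 3 — Series combination: Z_total = R + L + C = 11.6 + j4822 Ω = 4822∠89.9° Ω.
Step 4 — Power factor: PF = cos(φ) = Re(Z)/|Z| = 11.6/4822 = 0.002406.
Step 5 — Type: Im(Z) = 4822 ⇒ lagging (phase φ = 89.9°).

PF = 0.002406 (lagging, φ = 89.9°)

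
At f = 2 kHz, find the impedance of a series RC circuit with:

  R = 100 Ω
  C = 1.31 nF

Step 1 — Angular frequency: ω = 2π·f = 2π·2000 = 1.257e+04 rad/s.
Step 2 — Component impedances:
  R: Z = R = 100 Ω
  C: Z = 1/(jωC) = -j/(ω·C) = 0 - j6.075e+04 Ω
Step 3 — Series combination: Z_total = R + C = 100 - j6.075e+04 Ω = 6.075e+04∠-89.9° Ω.

Z = 100 - j6.075e+04 Ω = 6.075e+04∠-89.9° Ω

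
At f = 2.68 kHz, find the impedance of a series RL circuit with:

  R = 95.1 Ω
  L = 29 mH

Step 1 — Angular frequency: ω = 2π·f = 2π·2680 = 1.684e+04 rad/s.
Step 2 — Component impedances:
  R: Z = R = 95.1 Ω
  L: Z = jωL = j·1.684e+04·0.029 = 0 + j488.3 Ω
Step 3 — Series combination: Z_total = R + L = 95.1 + j488.3 Ω = 497.5∠79.0° Ω.

Z = 95.1 + j488.3 Ω = 497.5∠79.0° Ω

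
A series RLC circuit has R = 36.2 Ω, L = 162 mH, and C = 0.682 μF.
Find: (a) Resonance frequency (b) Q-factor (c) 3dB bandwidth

Step 1 — Resonance condition Im(Z)=0 gives ω₀ = 1/√(LC).
Step 2 — ω₀ = 1/√(0.162·6.82e-07) = 3009 rad/s.
Step 3 — f₀ = ω₀/(2π) = 478.8 Hz.
Step 4 — Series Q: Q = ω₀L/R = 3009·0.162/36.2 = 13.46.
Step 5 — 3dB bandwidth: Δω = ω₀/Q = 223.5 rad/s; BW = Δω/(2π) = 35.56 Hz.

(a) f₀ = 478.8 Hz  (b) Q = 13.46  (c) BW = 35.56 Hz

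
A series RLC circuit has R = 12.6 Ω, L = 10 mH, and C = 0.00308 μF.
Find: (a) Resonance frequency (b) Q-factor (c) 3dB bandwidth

Step 1 — Resonance: ω₀ = 1/√(LC) = 1/√(0.01·3.08e-09) = 1.802e+05 rad/s.
Step 2 — f₀ = ω₀/(2π) = 2.868e+04 Hz.
Step 3 — Series Q: Q = ω₀L/R = 1.802e+05·0.01/12.6 = 143.
Step 4 — Bandwidth: Δω = ω₀/Q = 1260 rad/s; BW = Δω/(2π) = 200.5 Hz.

(a) f₀ = 2.868e+04 Hz  (b) Q = 143  (c) BW = 200.5 Hz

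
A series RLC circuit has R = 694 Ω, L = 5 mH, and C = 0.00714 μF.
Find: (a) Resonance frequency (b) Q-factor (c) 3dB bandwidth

Step 1 — Resonance condition Im(Z)=0 gives ω₀ = 1/√(LC).
Step 2 — ω₀ = 1/√(0.005·7.14e-09) = 1.674e+05 rad/s.
Step 3 — f₀ = ω₀/(2π) = 2.664e+04 Hz.
Step 4 — Series Q: Q = ω₀L/R = 1.674e+05·0.005/694 = 1.206.
Step 5 — 3dB bandwidth: Δω = ω₀/Q = 1.388e+05 rad/s; BW = Δω/(2π) = 2.209e+04 Hz.

(a) f₀ = 2.664e+04 Hz  (b) Q = 1.206  (c) BW = 2.209e+04 Hz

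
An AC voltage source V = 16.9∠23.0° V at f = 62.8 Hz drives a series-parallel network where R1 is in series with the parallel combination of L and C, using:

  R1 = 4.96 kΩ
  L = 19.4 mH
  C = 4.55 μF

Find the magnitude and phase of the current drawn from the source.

Step 1 — Angular frequency: ω = 2π·f = 2π·62.8 = 394.6 rad/s.
Step 2 — Component impedances:
  R1: Z = R = 4960 Ω
  L: Z = jωL = j·394.6·0.0194 = 0 + j7.655 Ω
  C: Z = 1/(jωC) = -j/(ω·C) = 0 - j557 Ω
Step 3 — Parallel branch: L || C = 1/(1/L + 1/C) = 0 + j7.762 Ω.
Step 4 — Series with R1: Z_total = R1 + (L || C) = 4960 + j7.762 Ω = 4960∠0.1° Ω.
Step 5 — Source phasor: V = 16.9∠23.0° V = 15.56 + j6.603 V.
Step 6 — Ohm's law: I = V / Z_total = (15.56 + j6.603) / (4960 + j7.762) = 0.003138 + j0.001326 A.
Step 7 — Convert to polar: |I| = 0.003407 A, ∠I = 22.9°.

I = 0.003407∠22.9° A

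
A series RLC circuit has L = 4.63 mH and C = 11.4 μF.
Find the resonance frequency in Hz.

Step 1 — Resonance condition Im(Z)=0 gives ω₀ = 1/√(LC).
Step 2 — ω₀ = 1/√(0.00463·1.14e-05) = 4353 rad/s.
Step 3 — f₀ = ω₀/(2π) = 692.8 Hz.

f₀ = 692.8 Hz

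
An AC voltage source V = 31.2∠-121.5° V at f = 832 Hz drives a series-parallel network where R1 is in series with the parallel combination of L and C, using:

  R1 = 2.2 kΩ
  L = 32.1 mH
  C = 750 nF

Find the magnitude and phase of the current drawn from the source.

Step 1 — Angular frequency: ω = 2π·f = 2π·832 = 5228 rad/s.
Step 2 — Component impedances:
  R1: Z = R = 2200 Ω
  L: Z = jωL = j·5228·0.0321 = 0 + j167.8 Ω
  C: Z = 1/(jωC) = -j/(ω·C) = 0 - j255.1 Ω
Step 3 — Parallel branch: L || C = 1/(1/L + 1/C) = 0 + j490.5 Ω.
Step 4 — Series with R1: Z_total = R1 + (L || C) = 2200 + j490.5 Ω = 2254∠12.6° Ω.
Step 5 — Source phasor: V = 31.2∠-121.5° V = -16.3 - j26.6 V.
Step 6 — Ohm's law: I = V / Z_total = (-16.3 - j26.6) / (2200 + j490.5) = -0.009628 - j0.009945 A.
Step 7 — Convert to polar: |I| = 0.01384 A, ∠I = -134.1°.

I = 0.01384∠-134.1° A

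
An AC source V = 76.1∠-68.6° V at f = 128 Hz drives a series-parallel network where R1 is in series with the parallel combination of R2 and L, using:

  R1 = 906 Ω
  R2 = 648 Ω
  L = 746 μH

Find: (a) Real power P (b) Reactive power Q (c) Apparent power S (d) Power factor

Step 1 — Angular frequency: ω = 2π·f = 2π·128 = 804.2 rad/s.
Step 2 — Component impedances:
  R1: Z = R = 906 Ω
  R2: Z = R = 648 Ω
  L: Z = jωL = j·804.2·0.000746 = 0 + j0.6 Ω
Step 3 — Parallel branch: R2 || L = 1/(1/R2 + 1/L) = 0.0005555 + j0.6 Ω.
Step 4 — Series with R1: Z_total = R1 + (R2 || L) = 906 + j0.6 Ω = 906∠0.0° Ω.
Step 5 — Source phasor: V = 76.1∠-68.6° V = 27.77 - j70.85 V.
Step 6 — Current: I = V / Z = 0.0306 - j0.07822 A = 0.084∠-68.6° A.
Step 7 — Complex power: S = V·I* = 6.392 + j0.004233 VA.
Step 8 — Real power: P = Re(S) = 6.392 W.
Step 9 — Reactive power: Q = Im(S) = 0.004233 VAR.
Step 10 — Apparent power: |S| = 6.392 VA.
Step 11 — Power factor: PF = P/|S| = 1 (lagging).

(a) P = 6.392 W  (b) Q = 0.004233 VAR  (c) S = 6.392 VA  (d) PF = 1 (lagging)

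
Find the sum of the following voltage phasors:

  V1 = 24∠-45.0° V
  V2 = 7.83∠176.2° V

Step 1 — Convert each phasor to rectangular form:
  V1 = 24·(cos(-45.0°) + j·sin(-45.0°)) = 16.97 - j16.97 V
  V2 = 7.83·(cos(176.2°) + j·sin(176.2°)) = -7.813 + j0.5189 V
Step 2 — Sum components: V_total = 9.158 - j16.45 V.
Step 3 — Convert to polar: |V_total| = 18.83 V, ∠V_total = -60.9°.

V_total = 18.83∠-60.9° V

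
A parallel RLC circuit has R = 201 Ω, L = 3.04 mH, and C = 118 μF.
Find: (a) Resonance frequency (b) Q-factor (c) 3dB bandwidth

Step 1 — Resonance: ω₀ = 1/√(LC) = 1/√(0.00304·0.000118) = 1670 rad/s.
Step 2 — f₀ = ω₀/(2π) = 265.7 Hz.
Step 3 — Parallel Q: Q = R/(ω₀L) = 201/(1670·0.00304) = 39.6.
Step 4 — Bandwidth: Δω = ω₀/Q = 42.16 rad/s; BW = Δω/(2π) = 6.71 Hz.

(a) f₀ = 265.7 Hz  (b) Q = 39.6  (c) BW = 6.71 Hz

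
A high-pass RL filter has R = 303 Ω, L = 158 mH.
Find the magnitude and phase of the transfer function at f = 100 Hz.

Step 1 — Angular frequency: ω = 2π·100 = 628.3 rad/s.
Step 2 — Transfer function: H(jω) = jωL/(R + jωL).
Step 3 — Numerator jωL = j·99.27; denominator R + jωL = 303 + j99.27.
Step 4 — H = 0.09694 + j0.2959.
Step 5 — Magnitude: |H| = 0.3114 (-10.1 dB); phase: φ = 71.9°.

|H| = 0.3114 (-10.1 dB), φ = 71.9°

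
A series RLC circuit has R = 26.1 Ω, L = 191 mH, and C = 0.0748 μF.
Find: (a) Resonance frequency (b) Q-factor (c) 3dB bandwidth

Step 1 — Resonance: ω₀ = 1/√(LC) = 1/√(0.191·7.48e-08) = 8366 rad/s.
Step 2 — f₀ = ω₀/(2π) = 1332 Hz.
Step 3 — Series Q: Q = ω₀L/R = 8366·0.191/26.1 = 61.22.
Step 4 — Bandwidth: Δω = ω₀/Q = 136.6 rad/s; BW = Δω/(2π) = 21.75 Hz.

(a) f₀ = 1332 Hz  (b) Q = 61.22  (c) BW = 21.75 Hz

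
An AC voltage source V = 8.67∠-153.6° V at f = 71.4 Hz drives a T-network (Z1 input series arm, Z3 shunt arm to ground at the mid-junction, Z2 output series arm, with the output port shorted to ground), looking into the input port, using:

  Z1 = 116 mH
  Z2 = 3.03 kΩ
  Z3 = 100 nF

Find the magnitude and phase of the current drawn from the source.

Step 1 — Angular frequency: ω = 2π·f = 2π·71.4 = 448.6 rad/s.
Step 2 — Component impedances:
  Z1: Z = jωL = j·448.6·0.116 = 0 + j52.04 Ω
  Z2: Z = R = 3030 Ω
  Z3: Z = 1/(jωC) = -j/(ω·C) = 0 - j2.229e+04 Ω
Step 3 — With the output port shorted to ground, the output series arm Z2 runs from the junction to ground; the shunt arm Z3 also runs from the junction to ground. They appear in parallel: Z3 || Z2 = 2975 - j404.4 Ω.
Step 4 — Series with input arm Z1: Z_in = Z1 + (Z3 || Z2) = 2975 - j352.4 Ω = 2996∠-6.8° Ω.
Step 5 — Source phasor: V = 8.67∠-153.6° V = -7.766 - j3.855 V.
Step 6 — Ohm's law: I = V / Z_total = (-7.766 - j3.855) / (2975 - j352.4) = -0.002423 - j0.001583 A.
Step 7 — Convert to polar: |I| = 0.002894 A, ∠I = -146.8°.

I = 0.002894∠-146.8° A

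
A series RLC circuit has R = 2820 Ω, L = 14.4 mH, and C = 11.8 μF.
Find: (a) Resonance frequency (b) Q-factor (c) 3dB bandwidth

Step 1 — Resonance: ω₀ = 1/√(LC) = 1/√(0.0144·1.18e-05) = 2426 rad/s.
Step 2 — f₀ = ω₀/(2π) = 386.1 Hz.
Step 3 — Series Q: Q = ω₀L/R = 2426·0.0144/2820 = 0.01239.
Step 4 — Bandwidth: Δω = ω₀/Q = 1.958e+05 rad/s; BW = Δω/(2π) = 3.117e+04 Hz.

(a) f₀ = 386.1 Hz  (b) Q = 0.01239  (c) BW = 3.117e+04 Hz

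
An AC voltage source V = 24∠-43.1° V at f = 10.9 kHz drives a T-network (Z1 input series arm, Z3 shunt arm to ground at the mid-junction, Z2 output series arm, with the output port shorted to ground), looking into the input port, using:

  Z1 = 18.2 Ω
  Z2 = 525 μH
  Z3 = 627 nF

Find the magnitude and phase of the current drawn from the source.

Step 1 — Angular frequency: ω = 2π·f = 2π·1.09e+04 = 6.849e+04 rad/s.
Step 2 — Component impedances:
  Z1: Z = R = 18.2 Ω
  Z2: Z = jωL = j·6.849e+04·0.000525 = 0 + j35.96 Ω
  Z3: Z = 1/(jωC) = -j/(ω·C) = 0 - j23.29 Ω
Step 3 — With the output port shorted to ground, the output series arm Z2 runs from the junction to ground; the shunt arm Z3 also runs from the junction to ground. They appear in parallel: Z3 || Z2 = 0 - j66.1 Ω.
Step 4 — Series with input arm Z1: Z_in = Z1 + (Z3 || Z2) = 18.2 - j66.1 Ω = 68.56∠-74.6° Ω.
Step 5 — Source phasor: V = 24∠-43.1° V = 17.52 - j16.4 V.
Step 6 — Ohm's law: I = V / Z_total = (17.52 - j16.4) / (18.2 - j66.1) = 0.2985 + j0.1829 A.
Step 7 — Convert to polar: |I| = 0.3501 A, ∠I = 31.5°.

I = 0.3501∠31.5° A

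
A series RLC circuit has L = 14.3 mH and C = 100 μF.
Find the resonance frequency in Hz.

Step 1 — Resonance condition Im(Z)=0 gives ω₀ = 1/√(LC).
Step 2 — ω₀ = 1/√(0.0143·0.0001) = 836.2 rad/s.
Step 3 — f₀ = ω₀/(2π) = 133.1 Hz.

f₀ = 133.1 Hz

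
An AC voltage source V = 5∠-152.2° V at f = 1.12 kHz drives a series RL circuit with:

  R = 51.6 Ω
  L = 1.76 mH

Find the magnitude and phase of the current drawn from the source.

Step 1 — Angular frequency: ω = 2π·f = 2π·1120 = 7037 rad/s.
Step 2 — Component impedances:
  R: Z = R = 51.6 Ω
  L: Z = jωL = j·7037·0.00176 = 0 + j12.39 Ω
Step 3 — Series combination: Z_total = R + L = 51.6 + j12.39 Ω = 53.07∠13.5° Ω.
Step 4 — Source phasor: V = 5∠-152.2° V = -4.423 - j2.332 V.
Step 5 — Ohm's law: I = V / Z_total = (-4.423 - j2.332) / (51.6 + j12.39) = -0.0913 - j0.02328 A.
Step 6 — Convert to polar: |I| = 0.09422 A, ∠I = -165.7°.

I = 0.09422∠-165.7° A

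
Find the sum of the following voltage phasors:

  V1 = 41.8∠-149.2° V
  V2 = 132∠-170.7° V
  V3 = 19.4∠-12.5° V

Step 1 — Convert each phasor to rectangular form:
  V1 = 41.8·(cos(-149.2°) + j·sin(-149.2°)) = -35.9 - j21.4 V
  V2 = 132·(cos(-170.7°) + j·sin(-170.7°)) = -130.3 - j21.33 V
  V3 = 19.4·(cos(-12.5°) + j·sin(-12.5°)) = 18.94 - j4.199 V
Step 2 — Sum components: V_total = -147.2 - j46.93 V.
Step 3 — Convert to polar: |V_total| = 154.5 V, ∠V_total = -162.3°.

V_total = 154.5∠-162.3° V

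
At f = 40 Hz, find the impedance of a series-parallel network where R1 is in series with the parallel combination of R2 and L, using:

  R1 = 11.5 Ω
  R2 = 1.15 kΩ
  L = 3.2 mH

Step 1 — Angular frequency: ω = 2π·f = 2π·40 = 251.3 rad/s.
Step 2 — Component impedances:
  R1: Z = R = 11.5 Ω
  R2: Z = R = 1150 Ω
  L: Z = jωL = j·251.3·0.0032 = 0 + j0.8042 Ω
Step 3 — Parallel branch: R2 || L = 1/(1/R2 + 1/L) = 0.0005624 + j0.8042 Ω.
Step 4 — Series with R1: Z_total = R1 + (R2 || L) = 11.5 + j0.8042 Ω = 11.53∠4.0° Ω.

Z = 11.5 + j0.8042 Ω = 11.53∠4.0° Ω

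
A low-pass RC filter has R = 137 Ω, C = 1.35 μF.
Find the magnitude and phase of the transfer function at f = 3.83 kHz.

Step 1 — Angular frequency: ω = 2π·3830 = 2.406e+04 rad/s.
Step 2 — Transfer function: H(jω) = 1/(1 + jωRC).
Step 3 — Denominator: 1 + jωRC = 1 + j·2.406e+04·137·1.35e-06 = 1 + j4.451.
Step 4 — H = 0.04806 - j0.2139.
Step 5 — Magnitude: |H| = 0.2192 (-13.2 dB); phase: φ = -77.3°.

|H| = 0.2192 (-13.2 dB), φ = -77.3°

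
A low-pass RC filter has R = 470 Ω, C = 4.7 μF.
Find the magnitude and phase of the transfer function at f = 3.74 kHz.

Step 1 — Angular frequency: ω = 2π·3740 = 2.35e+04 rad/s.
Step 2 — Transfer function: H(jω) = 1/(1 + jωRC).
Step 3 — Denominator: 1 + jωRC = 1 + j·2.35e+04·470·4.7e-06 = 1 + j51.91.
Step 4 — H = 0.000371 - j0.01926.
Step 5 — Magnitude: |H| = 0.01926 (-34.3 dB); phase: φ = -88.9°.

|H| = 0.01926 (-34.3 dB), φ = -88.9°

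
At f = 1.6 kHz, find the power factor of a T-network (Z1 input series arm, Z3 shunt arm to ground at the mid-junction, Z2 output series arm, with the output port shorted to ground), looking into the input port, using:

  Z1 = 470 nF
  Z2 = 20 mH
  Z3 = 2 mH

Step 1 — Angular frequency: ω = 2π·f = 2π·1600 = 1.005e+04 rad/s.
Step 2 — Component impedances:
  Z1: Z = 1/(jωC) = -j/(ω·C) = 0 - j211.6 Ω
  Z2: Z = jωL = j·1.005e+04·0.02 = 0 + j201.1 Ω
  Z3: Z = jωL = j·1.005e+04·0.002 = 0 + j20.11 Ω
Step 3 — With the output port shorted to ground, the output series arm Z2 runs from the junction to ground; the shunt arm Z3 also runs from the junction to ground. They appear in parallel: Z3 || Z2 = 0 + j18.28 Ω.
Step 4 — Series with input arm Z1: Z_in = Z1 + (Z3 || Z2) = 0 - j193.4 Ω = 193.4∠-90.0° Ω.
Step 5 — Power factor: PF = cos(φ) = Re(Z)/|Z| = 0/193.4 = 0.
Step 6 — Type: Im(Z) = -193.4 ⇒ leading (phase φ = -90.0°).

PF = 0 (leading, φ = -90.0°)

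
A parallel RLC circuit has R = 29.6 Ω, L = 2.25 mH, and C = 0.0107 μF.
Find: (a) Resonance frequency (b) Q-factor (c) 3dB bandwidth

Step 1 — Resonance: ω₀ = 1/√(LC) = 1/√(0.00225·1.07e-08) = 2.038e+05 rad/s.
Step 2 — f₀ = ω₀/(2π) = 3.244e+04 Hz.
Step 3 — Parallel Q: Q = R/(ω₀L) = 29.6/(2.038e+05·0.00225) = 0.06455.
Step 4 — Bandwidth: Δω = ω₀/Q = 3.157e+06 rad/s; BW = Δω/(2π) = 5.025e+05 Hz.

(a) f₀ = 3.244e+04 Hz  (b) Q = 0.06455  (c) BW = 5.025e+05 Hz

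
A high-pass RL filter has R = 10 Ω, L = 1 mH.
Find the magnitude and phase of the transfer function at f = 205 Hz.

Step 1 — Angular frequency: ω = 2π·205 = 1288 rad/s.
Step 2 — Transfer function: H(jω) = jωL/(R + jωL).
Step 3 — Numerator jωL = j·1.288; denominator R + jωL = 10 + j1.288.
Step 4 — H = 0.01632 + j0.1267.
Step 5 — Magnitude: |H| = 0.1277 (-17.9 dB); phase: φ = 82.7°.

|H| = 0.1277 (-17.9 dB), φ = 82.7°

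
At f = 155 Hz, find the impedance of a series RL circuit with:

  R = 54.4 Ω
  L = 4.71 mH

Step 1 — Angular frequency: ω = 2π·f = 2π·155 = 973.9 rad/s.
Step 2 — Component impedances:
  R: Z = R = 54.4 Ω
  L: Z = jωL = j·973.9·0.00471 = 0 + j4.587 Ω
Step 3 — Series combination: Z_total = R + L = 54.4 + j4.587 Ω = 54.59∠4.8° Ω.

Z = 54.4 + j4.587 Ω = 54.59∠4.8° Ω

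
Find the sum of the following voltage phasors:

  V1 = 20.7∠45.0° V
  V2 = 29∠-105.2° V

Step 1 — Convert each phasor to rectangular form:
  V1 = 20.7·(cos(45.0°) + j·sin(45.0°)) = 14.64 + j14.64 V
  V2 = 29·(cos(-105.2°) + j·sin(-105.2°)) = -7.603 - j27.99 V
Step 2 — Sum components: V_total = 7.034 - j13.35 V.
Step 3 — Convert to polar: |V_total| = 15.09 V, ∠V_total = -62.2°.

V_total = 15.09∠-62.2° V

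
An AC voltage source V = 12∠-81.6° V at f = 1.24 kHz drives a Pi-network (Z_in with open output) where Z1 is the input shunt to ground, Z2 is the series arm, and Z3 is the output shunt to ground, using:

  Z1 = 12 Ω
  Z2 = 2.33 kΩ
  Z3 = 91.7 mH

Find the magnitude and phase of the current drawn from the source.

Step 1 — Angular frequency: ω = 2π·f = 2π·1240 = 7791 rad/s.
Step 2 — Component impedances:
  Z1: Z = R = 12 Ω
  Z2: Z = R = 2330 Ω
  Z3: Z = jωL = j·7791·0.0917 = 0 + j714.4 Ω
Step 3 — With open output, the series arm Z2 and the output shunt Z3 appear in series to ground: Z2 + Z3 = 2330 + j714.4 Ω.
Step 4 — Parallel with input shunt Z1: Z_in = Z1 || (Z2 + Z3) = 11.94 + j0.01716 Ω = 11.94∠0.1° Ω.
Step 5 — Source phasor: V = 12∠-81.6° V = 1.753 - j11.87 V.
Step 6 — Ohm's law: I = V / Z_total = (1.753 - j11.87) / (11.94 + j0.01716) = 0.1453 - j0.9941 A.
Step 7 — Convert to polar: |I| = 1.005 A, ∠I = -81.7°.

I = 1.005∠-81.7° A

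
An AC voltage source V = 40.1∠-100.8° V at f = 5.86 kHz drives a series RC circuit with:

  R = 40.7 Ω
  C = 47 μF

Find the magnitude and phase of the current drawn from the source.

Step 1 — Angular frequency: ω = 2π·f = 2π·5860 = 3.682e+04 rad/s.
Step 2 — Component impedances:
  R: Z = R = 40.7 Ω
  C: Z = 1/(jωC) = -j/(ω·C) = 0 - j0.5779 Ω
Step 3 — Series combination: Z_total = R + C = 40.7 - j0.5779 Ω = 40.7∠-0.8° Ω.
Step 4 — Source phasor: V = 40.1∠-100.8° V = -7.514 - j39.39 V.
Step 5 — Ohm's law: I = V / Z_total = (-7.514 - j39.39) / (40.7 - j0.5779) = -0.1708 - j0.9702 A.
Step 6 — Convert to polar: |I| = 0.9852 A, ∠I = -100.0°.

I = 0.9852∠-100.0° A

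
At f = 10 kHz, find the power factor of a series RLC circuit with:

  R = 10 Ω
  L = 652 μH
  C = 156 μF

Step 1 — Angular frequency: ω = 2π·f = 2π·1e+04 = 6.283e+04 rad/s.
Step 2 — Component impedances:
  R: Z = R = 10 Ω
  L: Z = jωL = j·6.283e+04·0.000652 = 0 + j40.97 Ω
  C: Z = 1/(jωC) = -j/(ω·C) = 0 - j0.102 Ω
Step 3 — Series combination: Z_total = R + L + C = 10 + j40.86 Ω = 42.07∠76.2° Ω.
Step 4 — Power factor: PF = cos(φ) = Re(Z)/|Z| = 10/42.07 = 0.2377.
Step 5 — Type: Im(Z) = 40.86 ⇒ lagging (phase φ = 76.2°).

PF = 0.2377 (lagging, φ = 76.2°)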